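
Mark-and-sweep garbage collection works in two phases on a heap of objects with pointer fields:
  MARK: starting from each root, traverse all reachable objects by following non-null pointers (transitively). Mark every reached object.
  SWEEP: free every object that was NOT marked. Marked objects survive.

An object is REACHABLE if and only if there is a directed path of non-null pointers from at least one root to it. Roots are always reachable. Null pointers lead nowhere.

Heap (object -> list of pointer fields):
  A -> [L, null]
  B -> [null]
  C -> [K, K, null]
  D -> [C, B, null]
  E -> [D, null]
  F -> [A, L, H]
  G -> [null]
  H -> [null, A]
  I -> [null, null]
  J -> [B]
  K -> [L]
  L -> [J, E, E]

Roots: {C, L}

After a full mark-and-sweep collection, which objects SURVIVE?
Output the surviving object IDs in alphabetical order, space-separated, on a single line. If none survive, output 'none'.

Answer: B C D E J K L

Derivation:
Roots: C L
Mark C: refs=K K null, marked=C
Mark L: refs=J E E, marked=C L
Mark K: refs=L, marked=C K L
Mark J: refs=B, marked=C J K L
Mark E: refs=D null, marked=C E J K L
Mark B: refs=null, marked=B C E J K L
Mark D: refs=C B null, marked=B C D E J K L
Unmarked (collected): A F G H I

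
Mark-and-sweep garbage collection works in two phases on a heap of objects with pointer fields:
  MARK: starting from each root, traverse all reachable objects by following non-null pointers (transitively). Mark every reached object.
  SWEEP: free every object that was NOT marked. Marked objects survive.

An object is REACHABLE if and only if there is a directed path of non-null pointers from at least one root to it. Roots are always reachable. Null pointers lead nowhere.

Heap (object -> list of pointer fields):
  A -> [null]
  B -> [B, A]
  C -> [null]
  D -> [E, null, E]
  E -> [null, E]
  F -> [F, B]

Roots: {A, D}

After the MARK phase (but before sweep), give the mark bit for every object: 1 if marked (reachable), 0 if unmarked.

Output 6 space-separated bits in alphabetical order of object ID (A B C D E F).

Answer: 1 0 0 1 1 0

Derivation:
Roots: A D
Mark A: refs=null, marked=A
Mark D: refs=E null E, marked=A D
Mark E: refs=null E, marked=A D E
Unmarked (collected): B C F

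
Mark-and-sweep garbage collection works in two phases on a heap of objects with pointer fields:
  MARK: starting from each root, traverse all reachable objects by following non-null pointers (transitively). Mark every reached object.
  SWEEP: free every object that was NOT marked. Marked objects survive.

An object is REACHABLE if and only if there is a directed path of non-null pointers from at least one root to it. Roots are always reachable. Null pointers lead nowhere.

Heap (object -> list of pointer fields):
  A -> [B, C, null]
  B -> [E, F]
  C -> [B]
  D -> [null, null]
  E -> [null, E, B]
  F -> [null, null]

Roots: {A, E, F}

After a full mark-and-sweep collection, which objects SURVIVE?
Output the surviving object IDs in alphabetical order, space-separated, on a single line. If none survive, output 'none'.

Answer: A B C E F

Derivation:
Roots: A E F
Mark A: refs=B C null, marked=A
Mark E: refs=null E B, marked=A E
Mark F: refs=null null, marked=A E F
Mark B: refs=E F, marked=A B E F
Mark C: refs=B, marked=A B C E F
Unmarked (collected): D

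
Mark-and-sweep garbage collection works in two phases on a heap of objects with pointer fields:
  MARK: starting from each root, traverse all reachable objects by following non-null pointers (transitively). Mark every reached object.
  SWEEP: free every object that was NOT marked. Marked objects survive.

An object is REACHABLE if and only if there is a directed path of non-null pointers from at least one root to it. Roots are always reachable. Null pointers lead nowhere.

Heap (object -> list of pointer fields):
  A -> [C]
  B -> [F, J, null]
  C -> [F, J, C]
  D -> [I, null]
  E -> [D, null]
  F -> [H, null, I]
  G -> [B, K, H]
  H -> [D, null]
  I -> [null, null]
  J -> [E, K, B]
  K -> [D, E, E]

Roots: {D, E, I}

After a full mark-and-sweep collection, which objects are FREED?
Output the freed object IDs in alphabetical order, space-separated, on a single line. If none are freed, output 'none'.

Roots: D E I
Mark D: refs=I null, marked=D
Mark E: refs=D null, marked=D E
Mark I: refs=null null, marked=D E I
Unmarked (collected): A B C F G H J K

Answer: A B C F G H J K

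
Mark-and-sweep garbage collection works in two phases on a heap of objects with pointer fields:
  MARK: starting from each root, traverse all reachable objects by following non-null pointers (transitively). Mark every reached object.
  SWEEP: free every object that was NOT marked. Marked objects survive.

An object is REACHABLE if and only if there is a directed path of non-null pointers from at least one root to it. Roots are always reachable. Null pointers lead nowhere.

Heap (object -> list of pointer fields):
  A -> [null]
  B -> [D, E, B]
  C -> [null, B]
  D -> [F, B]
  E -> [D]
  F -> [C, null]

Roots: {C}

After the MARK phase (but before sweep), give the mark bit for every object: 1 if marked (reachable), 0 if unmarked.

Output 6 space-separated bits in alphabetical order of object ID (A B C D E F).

Answer: 0 1 1 1 1 1

Derivation:
Roots: C
Mark C: refs=null B, marked=C
Mark B: refs=D E B, marked=B C
Mark D: refs=F B, marked=B C D
Mark E: refs=D, marked=B C D E
Mark F: refs=C null, marked=B C D E F
Unmarked (collected): A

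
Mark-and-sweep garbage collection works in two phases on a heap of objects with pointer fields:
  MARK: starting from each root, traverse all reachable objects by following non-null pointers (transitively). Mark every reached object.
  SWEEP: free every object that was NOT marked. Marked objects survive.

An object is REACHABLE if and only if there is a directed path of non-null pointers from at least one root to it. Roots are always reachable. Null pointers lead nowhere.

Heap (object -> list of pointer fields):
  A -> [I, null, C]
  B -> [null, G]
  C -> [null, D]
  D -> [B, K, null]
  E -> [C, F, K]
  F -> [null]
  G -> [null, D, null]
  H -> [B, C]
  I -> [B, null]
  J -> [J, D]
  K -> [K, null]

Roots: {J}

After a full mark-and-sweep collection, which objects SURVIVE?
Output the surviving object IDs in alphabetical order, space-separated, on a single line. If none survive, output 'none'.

Answer: B D G J K

Derivation:
Roots: J
Mark J: refs=J D, marked=J
Mark D: refs=B K null, marked=D J
Mark B: refs=null G, marked=B D J
Mark K: refs=K null, marked=B D J K
Mark G: refs=null D null, marked=B D G J K
Unmarked (collected): A C E F H I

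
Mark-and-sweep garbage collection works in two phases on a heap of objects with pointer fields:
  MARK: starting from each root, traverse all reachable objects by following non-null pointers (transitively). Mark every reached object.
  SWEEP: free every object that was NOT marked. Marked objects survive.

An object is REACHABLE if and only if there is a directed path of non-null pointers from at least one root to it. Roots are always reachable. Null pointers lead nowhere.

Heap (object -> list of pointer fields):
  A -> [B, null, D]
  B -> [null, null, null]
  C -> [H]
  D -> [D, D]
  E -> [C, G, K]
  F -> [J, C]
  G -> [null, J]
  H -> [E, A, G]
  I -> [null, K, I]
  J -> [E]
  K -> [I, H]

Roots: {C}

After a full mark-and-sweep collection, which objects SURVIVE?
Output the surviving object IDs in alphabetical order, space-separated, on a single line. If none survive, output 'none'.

Answer: A B C D E G H I J K

Derivation:
Roots: C
Mark C: refs=H, marked=C
Mark H: refs=E A G, marked=C H
Mark E: refs=C G K, marked=C E H
Mark A: refs=B null D, marked=A C E H
Mark G: refs=null J, marked=A C E G H
Mark K: refs=I H, marked=A C E G H K
Mark B: refs=null null null, marked=A B C E G H K
Mark D: refs=D D, marked=A B C D E G H K
Mark J: refs=E, marked=A B C D E G H J K
Mark I: refs=null K I, marked=A B C D E G H I J K
Unmarked (collected): F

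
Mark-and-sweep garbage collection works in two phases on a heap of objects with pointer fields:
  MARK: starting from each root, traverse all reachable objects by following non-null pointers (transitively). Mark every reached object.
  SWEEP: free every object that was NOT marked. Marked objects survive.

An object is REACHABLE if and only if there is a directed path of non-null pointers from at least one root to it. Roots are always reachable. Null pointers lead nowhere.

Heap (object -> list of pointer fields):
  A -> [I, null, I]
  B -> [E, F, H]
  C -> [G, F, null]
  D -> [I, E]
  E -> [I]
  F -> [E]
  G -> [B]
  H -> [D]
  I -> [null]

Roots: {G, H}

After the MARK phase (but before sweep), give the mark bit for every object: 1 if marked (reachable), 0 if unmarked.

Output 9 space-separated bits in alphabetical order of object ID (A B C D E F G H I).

Roots: G H
Mark G: refs=B, marked=G
Mark H: refs=D, marked=G H
Mark B: refs=E F H, marked=B G H
Mark D: refs=I E, marked=B D G H
Mark E: refs=I, marked=B D E G H
Mark F: refs=E, marked=B D E F G H
Mark I: refs=null, marked=B D E F G H I
Unmarked (collected): A C

Answer: 0 1 0 1 1 1 1 1 1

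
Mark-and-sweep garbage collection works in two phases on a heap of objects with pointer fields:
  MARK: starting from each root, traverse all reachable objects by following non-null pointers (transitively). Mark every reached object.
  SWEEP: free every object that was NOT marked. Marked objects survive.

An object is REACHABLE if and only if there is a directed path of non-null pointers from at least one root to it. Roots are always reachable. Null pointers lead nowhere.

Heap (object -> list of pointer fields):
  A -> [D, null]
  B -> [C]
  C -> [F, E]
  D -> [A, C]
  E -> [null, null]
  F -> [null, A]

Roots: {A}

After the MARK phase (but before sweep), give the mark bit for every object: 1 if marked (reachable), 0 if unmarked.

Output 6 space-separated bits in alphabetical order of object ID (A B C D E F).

Answer: 1 0 1 1 1 1

Derivation:
Roots: A
Mark A: refs=D null, marked=A
Mark D: refs=A C, marked=A D
Mark C: refs=F E, marked=A C D
Mark F: refs=null A, marked=A C D F
Mark E: refs=null null, marked=A C D E F
Unmarked (collected): B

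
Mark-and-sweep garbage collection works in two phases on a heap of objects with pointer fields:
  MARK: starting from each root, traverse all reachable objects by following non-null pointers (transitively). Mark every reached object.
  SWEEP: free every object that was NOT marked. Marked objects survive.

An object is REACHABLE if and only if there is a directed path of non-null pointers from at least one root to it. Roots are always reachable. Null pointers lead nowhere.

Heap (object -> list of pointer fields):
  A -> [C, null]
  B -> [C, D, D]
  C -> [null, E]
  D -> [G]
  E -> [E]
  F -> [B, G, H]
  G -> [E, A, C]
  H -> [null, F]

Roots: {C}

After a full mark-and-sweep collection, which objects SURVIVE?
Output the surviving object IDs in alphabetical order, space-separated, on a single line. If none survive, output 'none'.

Roots: C
Mark C: refs=null E, marked=C
Mark E: refs=E, marked=C E
Unmarked (collected): A B D F G H

Answer: C E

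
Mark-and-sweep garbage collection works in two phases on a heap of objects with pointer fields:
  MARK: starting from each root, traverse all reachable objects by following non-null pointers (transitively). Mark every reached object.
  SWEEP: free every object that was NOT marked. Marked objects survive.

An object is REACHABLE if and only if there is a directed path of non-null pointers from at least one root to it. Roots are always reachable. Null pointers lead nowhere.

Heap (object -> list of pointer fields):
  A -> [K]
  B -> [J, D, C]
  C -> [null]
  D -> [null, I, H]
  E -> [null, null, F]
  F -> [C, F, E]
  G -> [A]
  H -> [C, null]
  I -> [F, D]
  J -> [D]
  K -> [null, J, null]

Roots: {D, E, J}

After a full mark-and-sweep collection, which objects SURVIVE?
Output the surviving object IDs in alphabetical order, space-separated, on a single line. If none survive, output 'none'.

Roots: D E J
Mark D: refs=null I H, marked=D
Mark E: refs=null null F, marked=D E
Mark J: refs=D, marked=D E J
Mark I: refs=F D, marked=D E I J
Mark H: refs=C null, marked=D E H I J
Mark F: refs=C F E, marked=D E F H I J
Mark C: refs=null, marked=C D E F H I J
Unmarked (collected): A B G K

Answer: C D E F H I J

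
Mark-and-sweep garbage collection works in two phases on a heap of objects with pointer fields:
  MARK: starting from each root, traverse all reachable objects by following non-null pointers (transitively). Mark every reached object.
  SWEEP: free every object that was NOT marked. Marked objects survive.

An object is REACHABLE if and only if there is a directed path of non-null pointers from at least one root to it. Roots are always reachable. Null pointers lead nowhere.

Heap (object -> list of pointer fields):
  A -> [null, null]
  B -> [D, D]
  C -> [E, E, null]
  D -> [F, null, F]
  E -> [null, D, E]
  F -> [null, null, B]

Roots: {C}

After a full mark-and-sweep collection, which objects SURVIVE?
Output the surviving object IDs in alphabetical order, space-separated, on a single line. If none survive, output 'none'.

Roots: C
Mark C: refs=E E null, marked=C
Mark E: refs=null D E, marked=C E
Mark D: refs=F null F, marked=C D E
Mark F: refs=null null B, marked=C D E F
Mark B: refs=D D, marked=B C D E F
Unmarked (collected): A

Answer: B C D E F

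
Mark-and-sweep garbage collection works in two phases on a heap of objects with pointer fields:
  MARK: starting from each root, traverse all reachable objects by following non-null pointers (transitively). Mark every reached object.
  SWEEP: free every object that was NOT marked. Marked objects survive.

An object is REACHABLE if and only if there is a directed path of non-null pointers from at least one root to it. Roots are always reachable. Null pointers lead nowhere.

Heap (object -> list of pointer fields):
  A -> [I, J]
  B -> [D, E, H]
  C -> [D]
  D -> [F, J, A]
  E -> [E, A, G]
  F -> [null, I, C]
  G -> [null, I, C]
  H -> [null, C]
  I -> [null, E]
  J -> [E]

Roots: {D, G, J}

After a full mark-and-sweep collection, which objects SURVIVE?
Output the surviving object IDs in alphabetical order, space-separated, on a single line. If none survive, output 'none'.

Answer: A C D E F G I J

Derivation:
Roots: D G J
Mark D: refs=F J A, marked=D
Mark G: refs=null I C, marked=D G
Mark J: refs=E, marked=D G J
Mark F: refs=null I C, marked=D F G J
Mark A: refs=I J, marked=A D F G J
Mark I: refs=null E, marked=A D F G I J
Mark C: refs=D, marked=A C D F G I J
Mark E: refs=E A G, marked=A C D E F G I J
Unmarked (collected): B H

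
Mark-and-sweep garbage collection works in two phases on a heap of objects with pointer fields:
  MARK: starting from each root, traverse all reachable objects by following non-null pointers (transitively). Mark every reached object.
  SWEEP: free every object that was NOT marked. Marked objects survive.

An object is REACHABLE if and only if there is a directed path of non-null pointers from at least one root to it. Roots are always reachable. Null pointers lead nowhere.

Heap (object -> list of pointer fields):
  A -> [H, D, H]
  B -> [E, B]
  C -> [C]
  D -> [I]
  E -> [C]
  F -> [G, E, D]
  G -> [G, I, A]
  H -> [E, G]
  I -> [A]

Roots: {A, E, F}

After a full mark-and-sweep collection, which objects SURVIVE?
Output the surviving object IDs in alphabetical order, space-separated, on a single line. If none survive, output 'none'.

Answer: A C D E F G H I

Derivation:
Roots: A E F
Mark A: refs=H D H, marked=A
Mark E: refs=C, marked=A E
Mark F: refs=G E D, marked=A E F
Mark H: refs=E G, marked=A E F H
Mark D: refs=I, marked=A D E F H
Mark C: refs=C, marked=A C D E F H
Mark G: refs=G I A, marked=A C D E F G H
Mark I: refs=A, marked=A C D E F G H I
Unmarked (collected): B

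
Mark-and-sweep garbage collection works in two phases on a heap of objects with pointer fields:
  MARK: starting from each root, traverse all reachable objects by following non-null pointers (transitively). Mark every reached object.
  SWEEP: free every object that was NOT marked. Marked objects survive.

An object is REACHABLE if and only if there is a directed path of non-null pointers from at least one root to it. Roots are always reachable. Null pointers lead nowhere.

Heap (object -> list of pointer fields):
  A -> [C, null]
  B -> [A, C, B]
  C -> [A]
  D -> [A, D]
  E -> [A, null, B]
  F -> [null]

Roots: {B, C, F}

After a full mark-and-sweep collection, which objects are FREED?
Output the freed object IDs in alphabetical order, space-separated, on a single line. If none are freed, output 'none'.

Answer: D E

Derivation:
Roots: B C F
Mark B: refs=A C B, marked=B
Mark C: refs=A, marked=B C
Mark F: refs=null, marked=B C F
Mark A: refs=C null, marked=A B C F
Unmarked (collected): D E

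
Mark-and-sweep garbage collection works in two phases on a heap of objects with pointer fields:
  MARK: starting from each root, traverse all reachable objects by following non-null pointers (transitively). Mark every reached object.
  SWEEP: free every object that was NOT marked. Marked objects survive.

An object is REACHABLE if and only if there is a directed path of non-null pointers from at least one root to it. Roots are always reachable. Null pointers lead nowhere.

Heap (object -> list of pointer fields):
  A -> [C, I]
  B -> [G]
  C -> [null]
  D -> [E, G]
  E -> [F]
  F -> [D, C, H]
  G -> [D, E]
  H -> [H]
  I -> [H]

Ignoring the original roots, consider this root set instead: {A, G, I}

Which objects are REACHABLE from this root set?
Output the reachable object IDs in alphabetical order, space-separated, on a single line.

Answer: A C D E F G H I

Derivation:
Roots: A G I
Mark A: refs=C I, marked=A
Mark G: refs=D E, marked=A G
Mark I: refs=H, marked=A G I
Mark C: refs=null, marked=A C G I
Mark D: refs=E G, marked=A C D G I
Mark E: refs=F, marked=A C D E G I
Mark H: refs=H, marked=A C D E G H I
Mark F: refs=D C H, marked=A C D E F G H I
Unmarked (collected): B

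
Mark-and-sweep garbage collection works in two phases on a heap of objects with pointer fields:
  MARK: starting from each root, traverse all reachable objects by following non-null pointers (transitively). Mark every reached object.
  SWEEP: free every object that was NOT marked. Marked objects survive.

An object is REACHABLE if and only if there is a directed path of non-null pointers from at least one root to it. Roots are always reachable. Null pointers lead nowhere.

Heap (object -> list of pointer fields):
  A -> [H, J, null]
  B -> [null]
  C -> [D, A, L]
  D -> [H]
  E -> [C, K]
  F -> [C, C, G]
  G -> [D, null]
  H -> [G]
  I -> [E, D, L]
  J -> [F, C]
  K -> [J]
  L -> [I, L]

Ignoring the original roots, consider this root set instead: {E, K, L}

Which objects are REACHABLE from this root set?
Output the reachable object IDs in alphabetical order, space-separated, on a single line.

Answer: A C D E F G H I J K L

Derivation:
Roots: E K L
Mark E: refs=C K, marked=E
Mark K: refs=J, marked=E K
Mark L: refs=I L, marked=E K L
Mark C: refs=D A L, marked=C E K L
Mark J: refs=F C, marked=C E J K L
Mark I: refs=E D L, marked=C E I J K L
Mark D: refs=H, marked=C D E I J K L
Mark A: refs=H J null, marked=A C D E I J K L
Mark F: refs=C C G, marked=A C D E F I J K L
Mark H: refs=G, marked=A C D E F H I J K L
Mark G: refs=D null, marked=A C D E F G H I J K L
Unmarked (collected): B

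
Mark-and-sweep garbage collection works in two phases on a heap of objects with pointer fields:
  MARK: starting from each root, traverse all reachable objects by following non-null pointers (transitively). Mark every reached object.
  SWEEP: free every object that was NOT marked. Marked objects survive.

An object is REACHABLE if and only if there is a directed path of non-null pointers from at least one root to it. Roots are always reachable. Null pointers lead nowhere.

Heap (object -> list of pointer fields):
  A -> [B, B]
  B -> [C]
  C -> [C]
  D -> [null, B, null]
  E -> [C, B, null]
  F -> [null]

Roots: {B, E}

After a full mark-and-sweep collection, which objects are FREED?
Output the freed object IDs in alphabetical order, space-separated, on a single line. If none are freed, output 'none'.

Answer: A D F

Derivation:
Roots: B E
Mark B: refs=C, marked=B
Mark E: refs=C B null, marked=B E
Mark C: refs=C, marked=B C E
Unmarked (collected): A D F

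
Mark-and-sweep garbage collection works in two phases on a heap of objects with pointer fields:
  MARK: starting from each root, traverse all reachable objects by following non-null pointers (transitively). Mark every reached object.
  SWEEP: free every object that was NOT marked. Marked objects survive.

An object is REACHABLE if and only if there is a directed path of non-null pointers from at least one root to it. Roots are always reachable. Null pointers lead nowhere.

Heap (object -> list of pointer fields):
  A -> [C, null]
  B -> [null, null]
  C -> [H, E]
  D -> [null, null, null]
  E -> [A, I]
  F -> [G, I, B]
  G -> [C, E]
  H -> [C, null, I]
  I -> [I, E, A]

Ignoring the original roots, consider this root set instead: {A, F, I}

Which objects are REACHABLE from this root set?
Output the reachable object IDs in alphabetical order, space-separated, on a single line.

Roots: A F I
Mark A: refs=C null, marked=A
Mark F: refs=G I B, marked=A F
Mark I: refs=I E A, marked=A F I
Mark C: refs=H E, marked=A C F I
Mark G: refs=C E, marked=A C F G I
Mark B: refs=null null, marked=A B C F G I
Mark E: refs=A I, marked=A B C E F G I
Mark H: refs=C null I, marked=A B C E F G H I
Unmarked (collected): D

Answer: A B C E F G H I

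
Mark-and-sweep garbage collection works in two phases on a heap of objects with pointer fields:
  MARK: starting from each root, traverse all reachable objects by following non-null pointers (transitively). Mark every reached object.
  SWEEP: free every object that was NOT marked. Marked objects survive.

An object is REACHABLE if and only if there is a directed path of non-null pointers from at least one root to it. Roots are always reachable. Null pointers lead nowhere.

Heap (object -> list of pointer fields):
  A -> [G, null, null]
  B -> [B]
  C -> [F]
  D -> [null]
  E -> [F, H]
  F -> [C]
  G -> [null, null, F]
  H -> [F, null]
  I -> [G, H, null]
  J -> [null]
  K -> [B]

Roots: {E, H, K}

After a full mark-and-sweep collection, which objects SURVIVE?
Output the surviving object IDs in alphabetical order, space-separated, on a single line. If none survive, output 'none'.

Roots: E H K
Mark E: refs=F H, marked=E
Mark H: refs=F null, marked=E H
Mark K: refs=B, marked=E H K
Mark F: refs=C, marked=E F H K
Mark B: refs=B, marked=B E F H K
Mark C: refs=F, marked=B C E F H K
Unmarked (collected): A D G I J

Answer: B C E F H K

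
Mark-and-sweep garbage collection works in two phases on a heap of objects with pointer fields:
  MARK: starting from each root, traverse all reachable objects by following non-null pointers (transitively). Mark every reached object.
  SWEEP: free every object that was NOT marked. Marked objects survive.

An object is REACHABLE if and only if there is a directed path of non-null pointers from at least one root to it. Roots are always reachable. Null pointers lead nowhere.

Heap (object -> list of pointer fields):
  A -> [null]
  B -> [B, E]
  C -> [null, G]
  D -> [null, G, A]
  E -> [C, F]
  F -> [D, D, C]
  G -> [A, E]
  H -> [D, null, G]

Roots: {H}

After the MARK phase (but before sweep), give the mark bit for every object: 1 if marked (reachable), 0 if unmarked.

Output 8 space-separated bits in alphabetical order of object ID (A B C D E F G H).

Answer: 1 0 1 1 1 1 1 1

Derivation:
Roots: H
Mark H: refs=D null G, marked=H
Mark D: refs=null G A, marked=D H
Mark G: refs=A E, marked=D G H
Mark A: refs=null, marked=A D G H
Mark E: refs=C F, marked=A D E G H
Mark C: refs=null G, marked=A C D E G H
Mark F: refs=D D C, marked=A C D E F G H
Unmarked (collected): B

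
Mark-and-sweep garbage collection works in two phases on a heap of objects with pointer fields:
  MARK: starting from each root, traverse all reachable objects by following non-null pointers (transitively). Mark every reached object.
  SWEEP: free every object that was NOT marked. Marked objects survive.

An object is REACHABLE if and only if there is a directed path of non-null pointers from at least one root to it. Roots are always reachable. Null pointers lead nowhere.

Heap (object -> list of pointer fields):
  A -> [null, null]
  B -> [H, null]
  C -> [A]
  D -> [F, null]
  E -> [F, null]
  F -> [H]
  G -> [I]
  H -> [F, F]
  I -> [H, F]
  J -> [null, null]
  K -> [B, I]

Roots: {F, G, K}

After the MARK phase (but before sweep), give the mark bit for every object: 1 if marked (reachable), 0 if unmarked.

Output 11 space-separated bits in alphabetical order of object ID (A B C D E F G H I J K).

Roots: F G K
Mark F: refs=H, marked=F
Mark G: refs=I, marked=F G
Mark K: refs=B I, marked=F G K
Mark H: refs=F F, marked=F G H K
Mark I: refs=H F, marked=F G H I K
Mark B: refs=H null, marked=B F G H I K
Unmarked (collected): A C D E J

Answer: 0 1 0 0 0 1 1 1 1 0 1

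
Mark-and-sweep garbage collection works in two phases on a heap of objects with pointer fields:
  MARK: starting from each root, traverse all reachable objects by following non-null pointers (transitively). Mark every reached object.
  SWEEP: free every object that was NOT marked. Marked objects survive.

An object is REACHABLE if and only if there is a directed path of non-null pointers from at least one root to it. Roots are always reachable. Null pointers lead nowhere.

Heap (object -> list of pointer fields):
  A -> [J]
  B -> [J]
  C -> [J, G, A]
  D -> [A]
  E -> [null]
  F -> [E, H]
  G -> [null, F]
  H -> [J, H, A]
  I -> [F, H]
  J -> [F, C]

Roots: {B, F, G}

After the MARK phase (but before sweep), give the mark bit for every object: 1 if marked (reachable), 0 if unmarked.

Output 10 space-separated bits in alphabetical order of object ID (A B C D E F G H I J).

Answer: 1 1 1 0 1 1 1 1 0 1

Derivation:
Roots: B F G
Mark B: refs=J, marked=B
Mark F: refs=E H, marked=B F
Mark G: refs=null F, marked=B F G
Mark J: refs=F C, marked=B F G J
Mark E: refs=null, marked=B E F G J
Mark H: refs=J H A, marked=B E F G H J
Mark C: refs=J G A, marked=B C E F G H J
Mark A: refs=J, marked=A B C E F G H J
Unmarked (collected): D I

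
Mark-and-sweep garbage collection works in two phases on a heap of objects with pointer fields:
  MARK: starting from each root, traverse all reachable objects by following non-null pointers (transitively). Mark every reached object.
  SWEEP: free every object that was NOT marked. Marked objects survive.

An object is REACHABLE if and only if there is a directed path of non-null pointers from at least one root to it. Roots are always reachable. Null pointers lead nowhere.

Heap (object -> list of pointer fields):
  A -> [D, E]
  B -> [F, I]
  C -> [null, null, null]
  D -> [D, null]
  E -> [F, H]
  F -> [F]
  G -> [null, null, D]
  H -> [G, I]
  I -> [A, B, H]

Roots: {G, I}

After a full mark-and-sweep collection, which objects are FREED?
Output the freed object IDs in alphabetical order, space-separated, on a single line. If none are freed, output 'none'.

Roots: G I
Mark G: refs=null null D, marked=G
Mark I: refs=A B H, marked=G I
Mark D: refs=D null, marked=D G I
Mark A: refs=D E, marked=A D G I
Mark B: refs=F I, marked=A B D G I
Mark H: refs=G I, marked=A B D G H I
Mark E: refs=F H, marked=A B D E G H I
Mark F: refs=F, marked=A B D E F G H I
Unmarked (collected): C

Answer: C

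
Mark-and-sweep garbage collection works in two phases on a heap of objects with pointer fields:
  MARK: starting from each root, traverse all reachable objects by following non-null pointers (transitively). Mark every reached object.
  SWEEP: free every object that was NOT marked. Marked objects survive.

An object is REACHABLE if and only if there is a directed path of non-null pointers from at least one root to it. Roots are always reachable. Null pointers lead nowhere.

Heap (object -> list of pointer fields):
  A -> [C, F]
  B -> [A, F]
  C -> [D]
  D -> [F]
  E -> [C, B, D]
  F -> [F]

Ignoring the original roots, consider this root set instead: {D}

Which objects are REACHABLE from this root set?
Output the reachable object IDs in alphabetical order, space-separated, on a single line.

Roots: D
Mark D: refs=F, marked=D
Mark F: refs=F, marked=D F
Unmarked (collected): A B C E

Answer: D F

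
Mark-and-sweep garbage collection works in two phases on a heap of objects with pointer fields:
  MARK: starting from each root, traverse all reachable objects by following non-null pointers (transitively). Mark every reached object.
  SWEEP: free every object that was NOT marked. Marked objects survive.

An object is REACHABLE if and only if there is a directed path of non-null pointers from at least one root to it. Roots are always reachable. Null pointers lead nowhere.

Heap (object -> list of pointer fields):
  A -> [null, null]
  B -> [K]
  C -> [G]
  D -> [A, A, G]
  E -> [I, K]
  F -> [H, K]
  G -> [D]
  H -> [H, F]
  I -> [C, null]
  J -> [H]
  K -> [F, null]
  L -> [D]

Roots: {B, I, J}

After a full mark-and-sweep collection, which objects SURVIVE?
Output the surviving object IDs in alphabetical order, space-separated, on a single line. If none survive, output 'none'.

Roots: B I J
Mark B: refs=K, marked=B
Mark I: refs=C null, marked=B I
Mark J: refs=H, marked=B I J
Mark K: refs=F null, marked=B I J K
Mark C: refs=G, marked=B C I J K
Mark H: refs=H F, marked=B C H I J K
Mark F: refs=H K, marked=B C F H I J K
Mark G: refs=D, marked=B C F G H I J K
Mark D: refs=A A G, marked=B C D F G H I J K
Mark A: refs=null null, marked=A B C D F G H I J K
Unmarked (collected): E L

Answer: A B C D F G H I J K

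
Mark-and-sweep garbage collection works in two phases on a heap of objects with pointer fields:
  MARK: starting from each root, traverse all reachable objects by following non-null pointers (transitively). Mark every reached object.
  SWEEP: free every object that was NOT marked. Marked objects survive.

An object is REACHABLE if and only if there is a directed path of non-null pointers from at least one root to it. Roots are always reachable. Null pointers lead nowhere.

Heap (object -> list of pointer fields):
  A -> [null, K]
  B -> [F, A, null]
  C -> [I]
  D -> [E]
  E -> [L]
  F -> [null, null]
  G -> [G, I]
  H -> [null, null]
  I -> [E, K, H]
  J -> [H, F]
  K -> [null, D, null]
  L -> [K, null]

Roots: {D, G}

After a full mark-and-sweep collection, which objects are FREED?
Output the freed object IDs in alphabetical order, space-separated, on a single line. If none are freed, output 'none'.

Roots: D G
Mark D: refs=E, marked=D
Mark G: refs=G I, marked=D G
Mark E: refs=L, marked=D E G
Mark I: refs=E K H, marked=D E G I
Mark L: refs=K null, marked=D E G I L
Mark K: refs=null D null, marked=D E G I K L
Mark H: refs=null null, marked=D E G H I K L
Unmarked (collected): A B C F J

Answer: A B C F J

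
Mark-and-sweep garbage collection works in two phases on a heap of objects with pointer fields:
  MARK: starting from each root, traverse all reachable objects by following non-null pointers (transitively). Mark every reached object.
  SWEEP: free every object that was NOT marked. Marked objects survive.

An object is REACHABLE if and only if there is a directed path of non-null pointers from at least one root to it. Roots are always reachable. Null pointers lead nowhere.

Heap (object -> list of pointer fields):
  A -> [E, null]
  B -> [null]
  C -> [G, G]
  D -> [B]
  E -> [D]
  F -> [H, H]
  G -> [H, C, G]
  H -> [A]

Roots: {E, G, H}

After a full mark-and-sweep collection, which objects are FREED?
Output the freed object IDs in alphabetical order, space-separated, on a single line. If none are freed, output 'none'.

Roots: E G H
Mark E: refs=D, marked=E
Mark G: refs=H C G, marked=E G
Mark H: refs=A, marked=E G H
Mark D: refs=B, marked=D E G H
Mark C: refs=G G, marked=C D E G H
Mark A: refs=E null, marked=A C D E G H
Mark B: refs=null, marked=A B C D E G H
Unmarked (collected): F

Answer: F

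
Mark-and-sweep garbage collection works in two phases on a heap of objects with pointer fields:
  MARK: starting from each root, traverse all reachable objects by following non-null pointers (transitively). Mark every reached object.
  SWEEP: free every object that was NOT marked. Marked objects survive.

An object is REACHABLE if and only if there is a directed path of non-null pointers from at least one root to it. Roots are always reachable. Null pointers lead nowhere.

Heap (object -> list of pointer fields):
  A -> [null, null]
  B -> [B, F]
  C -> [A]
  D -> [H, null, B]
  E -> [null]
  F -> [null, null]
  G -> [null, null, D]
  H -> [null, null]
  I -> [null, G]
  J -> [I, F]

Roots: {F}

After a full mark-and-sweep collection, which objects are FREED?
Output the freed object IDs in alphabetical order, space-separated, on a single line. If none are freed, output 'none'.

Answer: A B C D E G H I J

Derivation:
Roots: F
Mark F: refs=null null, marked=F
Unmarked (collected): A B C D E G H I J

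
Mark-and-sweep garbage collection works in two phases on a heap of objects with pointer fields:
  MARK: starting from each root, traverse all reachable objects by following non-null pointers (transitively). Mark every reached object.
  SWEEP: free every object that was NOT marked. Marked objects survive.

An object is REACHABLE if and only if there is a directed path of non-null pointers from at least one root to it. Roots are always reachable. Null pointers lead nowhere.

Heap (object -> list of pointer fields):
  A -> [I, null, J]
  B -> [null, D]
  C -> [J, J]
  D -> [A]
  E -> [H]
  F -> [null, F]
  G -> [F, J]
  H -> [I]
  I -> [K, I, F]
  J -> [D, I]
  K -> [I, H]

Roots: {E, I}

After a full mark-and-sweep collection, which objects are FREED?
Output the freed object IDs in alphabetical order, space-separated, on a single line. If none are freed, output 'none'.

Answer: A B C D G J

Derivation:
Roots: E I
Mark E: refs=H, marked=E
Mark I: refs=K I F, marked=E I
Mark H: refs=I, marked=E H I
Mark K: refs=I H, marked=E H I K
Mark F: refs=null F, marked=E F H I K
Unmarked (collected): A B C D G J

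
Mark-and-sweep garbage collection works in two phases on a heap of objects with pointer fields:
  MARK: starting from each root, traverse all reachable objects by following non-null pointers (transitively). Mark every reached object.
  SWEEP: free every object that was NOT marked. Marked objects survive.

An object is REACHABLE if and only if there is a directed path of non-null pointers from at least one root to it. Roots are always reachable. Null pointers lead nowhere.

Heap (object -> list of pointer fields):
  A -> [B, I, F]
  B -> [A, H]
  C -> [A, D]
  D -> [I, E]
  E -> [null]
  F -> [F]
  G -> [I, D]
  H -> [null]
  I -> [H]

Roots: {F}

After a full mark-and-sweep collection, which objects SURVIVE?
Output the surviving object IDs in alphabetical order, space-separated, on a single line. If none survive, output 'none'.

Answer: F

Derivation:
Roots: F
Mark F: refs=F, marked=F
Unmarked (collected): A B C D E G H I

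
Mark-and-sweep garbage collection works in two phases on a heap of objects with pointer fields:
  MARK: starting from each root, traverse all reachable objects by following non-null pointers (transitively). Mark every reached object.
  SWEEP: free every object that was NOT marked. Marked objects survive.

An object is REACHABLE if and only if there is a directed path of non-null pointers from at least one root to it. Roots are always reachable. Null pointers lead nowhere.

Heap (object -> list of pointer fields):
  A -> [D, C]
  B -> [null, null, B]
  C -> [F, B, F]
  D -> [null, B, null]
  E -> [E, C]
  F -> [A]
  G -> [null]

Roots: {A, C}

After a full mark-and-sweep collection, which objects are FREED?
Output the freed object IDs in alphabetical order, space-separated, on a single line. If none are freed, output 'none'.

Roots: A C
Mark A: refs=D C, marked=A
Mark C: refs=F B F, marked=A C
Mark D: refs=null B null, marked=A C D
Mark F: refs=A, marked=A C D F
Mark B: refs=null null B, marked=A B C D F
Unmarked (collected): E G

Answer: E G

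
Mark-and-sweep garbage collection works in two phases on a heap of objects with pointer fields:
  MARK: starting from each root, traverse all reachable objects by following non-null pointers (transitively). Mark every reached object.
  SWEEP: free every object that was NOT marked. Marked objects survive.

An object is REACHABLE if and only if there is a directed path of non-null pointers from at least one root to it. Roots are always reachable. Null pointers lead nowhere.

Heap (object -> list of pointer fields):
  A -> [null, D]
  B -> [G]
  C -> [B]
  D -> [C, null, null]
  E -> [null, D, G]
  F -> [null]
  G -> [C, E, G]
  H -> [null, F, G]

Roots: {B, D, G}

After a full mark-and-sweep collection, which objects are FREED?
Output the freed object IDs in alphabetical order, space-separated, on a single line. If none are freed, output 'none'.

Answer: A F H

Derivation:
Roots: B D G
Mark B: refs=G, marked=B
Mark D: refs=C null null, marked=B D
Mark G: refs=C E G, marked=B D G
Mark C: refs=B, marked=B C D G
Mark E: refs=null D G, marked=B C D E G
Unmarked (collected): A F H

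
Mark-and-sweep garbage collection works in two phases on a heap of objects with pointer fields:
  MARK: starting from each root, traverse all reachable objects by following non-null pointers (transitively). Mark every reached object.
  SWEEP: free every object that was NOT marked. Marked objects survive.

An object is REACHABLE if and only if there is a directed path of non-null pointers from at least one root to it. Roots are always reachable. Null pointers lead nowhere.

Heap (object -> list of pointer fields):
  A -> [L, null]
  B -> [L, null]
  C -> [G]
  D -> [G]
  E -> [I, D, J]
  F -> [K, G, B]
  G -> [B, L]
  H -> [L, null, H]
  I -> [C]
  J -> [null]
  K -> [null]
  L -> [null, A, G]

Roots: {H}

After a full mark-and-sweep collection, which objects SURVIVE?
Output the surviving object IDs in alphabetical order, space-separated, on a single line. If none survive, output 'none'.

Roots: H
Mark H: refs=L null H, marked=H
Mark L: refs=null A G, marked=H L
Mark A: refs=L null, marked=A H L
Mark G: refs=B L, marked=A G H L
Mark B: refs=L null, marked=A B G H L
Unmarked (collected): C D E F I J K

Answer: A B G H L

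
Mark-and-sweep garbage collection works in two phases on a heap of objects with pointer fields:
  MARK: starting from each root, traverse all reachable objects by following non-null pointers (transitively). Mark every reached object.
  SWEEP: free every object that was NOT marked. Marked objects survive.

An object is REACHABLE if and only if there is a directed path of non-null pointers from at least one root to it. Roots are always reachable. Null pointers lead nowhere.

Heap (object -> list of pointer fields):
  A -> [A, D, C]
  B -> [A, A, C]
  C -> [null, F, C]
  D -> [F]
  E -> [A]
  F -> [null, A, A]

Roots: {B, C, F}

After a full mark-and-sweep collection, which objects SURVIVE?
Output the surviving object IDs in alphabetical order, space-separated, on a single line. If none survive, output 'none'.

Roots: B C F
Mark B: refs=A A C, marked=B
Mark C: refs=null F C, marked=B C
Mark F: refs=null A A, marked=B C F
Mark A: refs=A D C, marked=A B C F
Mark D: refs=F, marked=A B C D F
Unmarked (collected): E

Answer: A B C D F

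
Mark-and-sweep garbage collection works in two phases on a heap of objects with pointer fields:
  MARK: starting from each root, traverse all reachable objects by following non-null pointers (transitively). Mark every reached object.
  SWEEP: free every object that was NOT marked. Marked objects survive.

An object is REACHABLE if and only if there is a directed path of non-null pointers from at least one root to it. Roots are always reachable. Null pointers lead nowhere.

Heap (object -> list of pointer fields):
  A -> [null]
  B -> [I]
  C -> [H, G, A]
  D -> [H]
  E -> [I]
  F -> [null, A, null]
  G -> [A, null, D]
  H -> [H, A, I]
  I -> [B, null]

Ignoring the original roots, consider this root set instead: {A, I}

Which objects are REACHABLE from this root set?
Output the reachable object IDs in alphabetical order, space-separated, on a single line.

Roots: A I
Mark A: refs=null, marked=A
Mark I: refs=B null, marked=A I
Mark B: refs=I, marked=A B I
Unmarked (collected): C D E F G H

Answer: A B I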